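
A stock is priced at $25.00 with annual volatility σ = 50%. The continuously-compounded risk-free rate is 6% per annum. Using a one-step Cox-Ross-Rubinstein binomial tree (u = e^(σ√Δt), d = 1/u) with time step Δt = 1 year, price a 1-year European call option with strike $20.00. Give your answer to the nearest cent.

$8.73

CRR parameters: u = e^(σ√Δt) = e^(0.5·√1) = 1.6487, d = 1/u = 0.6065
Per-period rate: rΔt = 0.06·1 = 0.06, so R = e^0.06 = 1.0618
Risk-neutral probability p = (e^0.06 − 0.6065)/(1.6487 − 0.6065) = 0.4553/1.0422 = 0.4369
Terminal stock prices: S_u = 41.22, S_d = 15.16
Terminal payoffs (S − K): max(21.22, 0) = 21.22, max(-4.837, 0) = 0
Node 0 (S = 25): V_0 = e^(−0.06)·[0.4369·21.2180 + 0.5631·0.0000] = 8.7298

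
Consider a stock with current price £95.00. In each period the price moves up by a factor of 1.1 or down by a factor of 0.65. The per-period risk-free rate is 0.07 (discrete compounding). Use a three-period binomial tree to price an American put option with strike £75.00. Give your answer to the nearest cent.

£1.22

Risk-neutral probability p = (1 + 0.07 − 0.65)/(1.1 − 0.65) = 0.4200/0.4500 = 0.9333
Terminal stock prices: S_uuu = 126.4, S_uud = 74.72, S_udd = 44.15, S_ddd = 26.09
Terminal payoffs (K − S): max(-51.45, 0) = 0, max(0.2825, 0) = 0.2825, max(30.85, 0) = 30.85, max(48.91, 0) = 48.91
Node uu (S = 115): continuation = 1/1.07·[0.9333·0.0000 + 0.0667·0.2825] = 0.0176; exercise value = 0.0000 ≤ continuation, so V_uu = 0.0176
Node ud (S = 67.93): continuation = 1/1.07·[0.9333·0.2825 + 0.0667·30.8487] = 2.1685; exercise value = 7.0750 > continuation, so V_ud = 7.0750 (exercise)
Node dd (S = 40.14): continuation = 1/1.07·[0.9333·30.8487 + 0.0667·48.9106] = 29.9560; exercise value = 34.8625 > continuation, so V_dd = 34.8625 (exercise)
Node u (S = 104.5): continuation = 1/1.07·[0.9333·0.0176 + 0.0667·7.0750] = 0.4562; exercise value = 0.0000 ≤ continuation, so V_u = 0.4562
Node d (S = 61.75): continuation = 1/1.07·[0.9333·7.0750 + 0.0667·34.8625] = 8.3435; exercise value = 13.2500 > continuation, so V_d = 13.2500 (exercise)
Node 0 (S = 95): continuation = 1/1.07·[0.9333·0.4562 + 0.0667·13.2500] = 1.2234; exercise value = 0.0000 ≤ continuation, so V_0 = 1.2234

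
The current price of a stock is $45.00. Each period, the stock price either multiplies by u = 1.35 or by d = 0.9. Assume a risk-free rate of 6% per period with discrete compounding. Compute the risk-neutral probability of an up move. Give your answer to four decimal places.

p = 0.3556

Risk-neutral probability p = (1 + 0.06 − 0.9)/(1.35 − 0.9) = 0.1600/0.4500 = 0.3556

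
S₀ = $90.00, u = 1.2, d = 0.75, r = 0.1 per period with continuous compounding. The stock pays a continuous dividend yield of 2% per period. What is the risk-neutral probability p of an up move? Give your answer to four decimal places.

Per-period risk-free factor R = e^0.1 = 1.1052; dividend-adjusted growth = e^(0.1−0.02) = 1.0833.
Risk-neutral probability p = (1.0833 − 0.75)/(1.2 − 0.75) = 0.3333/0.4500 = 0.7406

p = 0.7406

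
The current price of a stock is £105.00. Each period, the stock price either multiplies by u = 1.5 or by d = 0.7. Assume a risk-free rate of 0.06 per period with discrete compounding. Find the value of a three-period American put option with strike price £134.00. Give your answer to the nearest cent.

£37.89

Risk-neutral probability p = (1 + 0.06 − 0.7)/(1.5 − 0.7) = 0.3600/0.8000 = 0.4500
Terminal stock prices: S_uuu = 354.4, S_uud = 165.4, S_udd = 77.17, S_ddd = 36.01
Terminal payoffs (K − S): max(-220.4, 0) = 0, max(-31.38, 0) = 0, max(56.83, 0) = 56.83, max(97.99, 0) = 97.99
Node uu (S = 236.2): continuation = 1/1.06·[0.4500·0.0000 + 0.5500·0.0000] = 0.0000; exercise value = 0.0000 ≤ continuation, so V_uu = 0.0000
Node ud (S = 110.2): continuation = 1/1.06·[0.4500·0.0000 + 0.5500·56.8250] = 29.4847; exercise value = 23.7500 ≤ continuation, so V_ud = 29.4847
Node dd (S = 51.45): continuation = 1/1.06·[0.4500·56.8250 + 0.5500·97.9850] = 74.9651; exercise value = 82.5500 > continuation, so V_dd = 82.5500 (exercise)
Node u (S = 157.5): continuation = 1/1.06·[0.4500·0.0000 + 0.5500·29.4847] = 15.2986; exercise value = 0.0000 ≤ continuation, so V_u = 15.2986
Node d (S = 73.5): continuation = 1/1.06·[0.4500·29.4847 + 0.5500·82.5500] = 55.3496; exercise value = 60.5000 > continuation, so V_d = 60.5000 (exercise)
Node 0 (S = 105): continuation = 1/1.06·[0.4500·15.2986 + 0.5500·60.5000] = 37.8862; exercise value = 29.0000 ≤ continuation, so V_0 = 37.8862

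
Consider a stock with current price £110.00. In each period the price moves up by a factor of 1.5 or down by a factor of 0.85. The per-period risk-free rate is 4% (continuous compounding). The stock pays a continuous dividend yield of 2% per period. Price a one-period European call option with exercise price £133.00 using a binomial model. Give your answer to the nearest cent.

Per-period risk-free factor R = e^0.04 = 1.0408; dividend-adjusted growth = e^(0.04−0.02) = 1.0202.
Risk-neutral probability p = (1.0202 − 0.85)/(1.5 − 0.85) = 0.1702/0.6500 = 0.2618
Terminal stock prices: S_u = 165, S_d = 93.5
Terminal payoffs (S − K): max(32, 0) = 32, max(-39.5, 0) = 0
Node 0 (S = 110): V_0 = e^(−0.04)·[0.2618·32.0000 + 0.7382·0.0000] = 8.0506

£8.05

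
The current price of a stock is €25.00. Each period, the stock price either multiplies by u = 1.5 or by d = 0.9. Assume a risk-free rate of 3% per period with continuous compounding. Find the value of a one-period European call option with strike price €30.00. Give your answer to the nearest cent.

€1.58

Risk-neutral probability p = (e^0.03 − 0.9)/(1.5 − 0.9) = 0.1305/0.6000 = 0.2174
Terminal stock prices: S_u = 37.5, S_d = 22.5
Terminal payoffs (S − K): max(7.5, 0) = 7.5, max(-7.5, 0) = 0
Node 0 (S = 25): V_0 = e^(−0.03)·[0.2174·7.5000 + 0.7826·0.0000] = 1.5825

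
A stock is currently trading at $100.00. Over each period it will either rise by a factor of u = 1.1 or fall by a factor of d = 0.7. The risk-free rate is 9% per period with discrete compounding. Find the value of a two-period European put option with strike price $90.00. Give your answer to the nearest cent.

Risk-neutral probability p = (1 + 0.09 − 0.7)/(1.1 − 0.7) = 0.3900/0.4000 = 0.9750
Terminal stock prices: S_uu = 121, S_ud = 77, S_dd = 49
Terminal payoffs (K − S): max(-31, 0) = 0, max(13, 0) = 13, max(41, 0) = 41
Node u (S = 110): V_u = 1/1.09·[0.9750·0.0000 + 0.0250·13.0000] = 0.2982
Node d (S = 70): V_d = 1/1.09·[0.9750·13.0000 + 0.0250·41.0000] = 12.5688
Node 0 (S = 100): V_0 = 1/1.09·[0.9750·0.2982 + 0.0250·12.5688] = 0.5550

$0.55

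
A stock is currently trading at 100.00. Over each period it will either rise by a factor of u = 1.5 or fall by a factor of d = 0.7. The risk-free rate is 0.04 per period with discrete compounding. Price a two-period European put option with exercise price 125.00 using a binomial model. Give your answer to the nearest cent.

32.27

Risk-neutral probability p = (1 + 0.04 − 0.7)/(1.5 − 0.7) = 0.3400/0.8000 = 0.4250
Terminal stock prices: S_uu = 225, S_ud = 105, S_dd = 49
Terminal payoffs (K − S): max(-100, 0) = 0, max(20, 0) = 20, max(76, 0) = 76
Node u (S = 150): V_u = 1/1.04·[0.4250·0.0000 + 0.5750·20.0000] = 11.0577
Node d (S = 70): V_d = 1/1.04·[0.4250·20.0000 + 0.5750·76.0000] = 50.1923
Node 0 (S = 100): V_0 = 1/1.04·[0.4250·11.0577 + 0.5750·50.1923] = 32.2693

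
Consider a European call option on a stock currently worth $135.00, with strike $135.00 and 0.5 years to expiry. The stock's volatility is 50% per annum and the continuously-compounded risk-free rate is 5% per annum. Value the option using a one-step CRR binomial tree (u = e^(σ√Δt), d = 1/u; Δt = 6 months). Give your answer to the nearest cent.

CRR parameters: u = e^(σ√Δt) = e^(0.5·√0.5) = 1.4241, d = 1/u = 0.7022
Per-period rate: rΔt = 0.05·0.5 = 0.025, so R = e^0.025 = 1.0253
Risk-neutral probability p = (e^0.025 − 0.7022)/(1.4241 − 0.7022) = 0.3231/0.7219 = 0.4476
Terminal stock prices: S_u = 192.3, S_d = 94.8
Terminal payoffs (S − K): max(57.26, 0) = 57.26, max(-40.2, 0) = 0
Node 0 (S = 135): V_0 = e^(−0.025)·[0.4476·57.2561 + 0.5524·0.0000] = 24.9943

$24.99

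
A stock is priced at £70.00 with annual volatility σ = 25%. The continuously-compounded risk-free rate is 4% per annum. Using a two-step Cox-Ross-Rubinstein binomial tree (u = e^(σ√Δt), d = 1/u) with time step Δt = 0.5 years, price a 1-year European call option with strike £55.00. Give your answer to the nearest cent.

£18.49

CRR parameters: u = e^(σ√Δt) = e^(0.25·√0.5) = 1.1934, d = 1/u = 0.8380
Per-period rate: rΔt = 0.04·0.5 = 0.02, so R = e^0.02 = 1.0202
Risk-neutral probability p = (e^0.02 − 0.8380)/(1.1934 − 0.8380) = 0.1822/0.3554 = 0.5128
Terminal stock prices: S_uu = 99.69, S_ud = 70, S_dd = 49.15
Terminal payoffs (S − K): max(44.69, 0) = 44.69, max(15, 0) = 15, max(-5.847, 0) = 0
Node u (S = 83.54): V_u = e^(−0.02)·[0.5128·44.6883 + 0.4872·15.0000] = 29.6246
Node d (S = 58.66): V_d = e^(−0.02)·[0.5128·15.0000 + 0.4872·0.0000] = 7.5391
Node 0 (S = 70): V_0 = e^(−0.02)·[0.5128·29.6246 + 0.4872·7.5391] = 18.4902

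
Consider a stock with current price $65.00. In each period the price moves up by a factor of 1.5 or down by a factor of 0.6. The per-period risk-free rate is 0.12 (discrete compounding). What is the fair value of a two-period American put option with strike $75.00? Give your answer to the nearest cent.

Risk-neutral probability p = (1 + 0.12 − 0.6)/(1.5 − 0.6) = 0.5200/0.9000 = 0.5778
Terminal stock prices: S_uu = 146.2, S_ud = 58.5, S_dd = 23.4
Terminal payoffs (K − S): max(-71.25, 0) = 0, max(16.5, 0) = 16.5, max(51.6, 0) = 51.6
Node u (S = 97.5): continuation = 1/1.12·[0.5778·0.0000 + 0.4222·16.5000] = 6.2202; exercise value = 0.0000 ≤ continuation, so V_u = 6.2202
Node d (S = 39): continuation = 1/1.12·[0.5778·16.5000 + 0.4222·51.6000] = 27.9643; exercise value = 36.0000 > continuation, so V_d = 36.0000 (exercise)
Node 0 (S = 65): continuation = 1/1.12·[0.5778·6.2202 + 0.4222·36.0000] = 16.7803; exercise value = 10.0000 ≤ continuation, so V_0 = 16.7803

$16.78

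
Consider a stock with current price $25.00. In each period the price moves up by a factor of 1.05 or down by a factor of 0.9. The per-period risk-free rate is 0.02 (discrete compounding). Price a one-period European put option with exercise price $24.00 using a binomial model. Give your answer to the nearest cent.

Risk-neutral probability p = (1 + 0.02 − 0.9)/(1.05 − 0.9) = 0.1200/0.1500 = 0.8000
Terminal stock prices: S_u = 26.25, S_d = 22.5
Terminal payoffs (K − S): max(-2.25, 0) = 0, max(1.5, 0) = 1.5
Node 0 (S = 25): V_0 = 1/1.02·[0.8000·0.0000 + 0.2000·1.5000] = 0.2941

$0.29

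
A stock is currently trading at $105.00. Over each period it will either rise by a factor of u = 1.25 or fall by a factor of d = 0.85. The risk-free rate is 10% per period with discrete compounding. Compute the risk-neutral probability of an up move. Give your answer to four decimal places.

p = 0.6250

Risk-neutral probability p = (1 + 0.1 − 0.85)/(1.25 − 0.85) = 0.2500/0.4000 = 0.6250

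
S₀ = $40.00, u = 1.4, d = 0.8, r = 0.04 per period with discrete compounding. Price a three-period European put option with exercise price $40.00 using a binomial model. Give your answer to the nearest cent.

Risk-neutral probability p = (1 + 0.04 − 0.8)/(1.4 − 0.8) = 0.2400/0.6000 = 0.4000
Terminal stock prices: S_uuu = 109.8, S_uud = 62.72, S_udd = 35.84, S_ddd = 20.48
Terminal payoffs (K − S): max(-69.76, 0) = 0, max(-22.72, 0) = 0, max(4.16, 0) = 4.16, max(19.52, 0) = 19.52
Node uu (S = 78.4): V_uu = 1/1.04·[0.4000·0.0000 + 0.6000·0.0000] = 0.0000
Node ud (S = 44.8): V_ud = 1/1.04·[0.4000·0.0000 + 0.6000·4.1600] = 2.4000
Node dd (S = 25.6): V_dd = 1/1.04·[0.4000·4.1600 + 0.6000·19.5200] = 12.8615
Node u (S = 56): V_u = 1/1.04·[0.4000·0.0000 + 0.6000·2.4000] = 1.3846
Node d (S = 32): V_d = 1/1.04·[0.4000·2.4000 + 0.6000·12.8615] = 8.3432
Node 0 (S = 40): V_0 = 1/1.04·[0.4000·1.3846 + 0.6000·8.3432] = 5.3459

$5.35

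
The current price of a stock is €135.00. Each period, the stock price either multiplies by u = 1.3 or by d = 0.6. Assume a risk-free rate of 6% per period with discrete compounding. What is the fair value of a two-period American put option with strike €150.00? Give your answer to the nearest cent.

Risk-neutral probability p = (1 + 0.06 − 0.6)/(1.3 − 0.6) = 0.4600/0.7000 = 0.6571
Terminal stock prices: S_uu = 228.2, S_ud = 105.3, S_dd = 48.6
Terminal payoffs (K − S): max(-78.15, 0) = 0, max(44.7, 0) = 44.7, max(101.4, 0) = 101.4
Node u (S = 175.5): continuation = 1/1.06·[0.6571·0.0000 + 0.3429·44.7000] = 14.4582; exercise value = 0.0000 ≤ continuation, so V_u = 14.4582
Node d (S = 81): continuation = 1/1.06·[0.6571·44.7000 + 0.3429·101.4000] = 60.5094; exercise value = 69.0000 > continuation, so V_d = 69.0000 (exercise)
Node 0 (S = 135): continuation = 1/1.06·[0.6571·14.4582 + 0.3429·69.0000] = 31.2814; exercise value = 15.0000 ≤ continuation, so V_0 = 31.2814

€31.28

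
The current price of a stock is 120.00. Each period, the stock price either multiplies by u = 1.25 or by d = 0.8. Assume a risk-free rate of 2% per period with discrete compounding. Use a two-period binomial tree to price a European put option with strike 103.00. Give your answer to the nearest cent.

6.58

Risk-neutral probability p = (1 + 0.02 − 0.8)/(1.25 − 0.8) = 0.2200/0.4500 = 0.4889
Terminal stock prices: S_uu = 187.5, S_ud = 120, S_dd = 76.8
Terminal payoffs (K − S): max(-84.5, 0) = 0, max(-17, 0) = 0, max(26.2, 0) = 26.2
Node u (S = 150): V_u = 1/1.02·[0.4889·0.0000 + 0.5111·0.0000] = 0.0000
Node d (S = 96): V_d = 1/1.02·[0.4889·0.0000 + 0.5111·26.2000] = 13.1285
Node 0 (S = 120): V_0 = 1/1.02·[0.4889·0.0000 + 0.5111·13.1285] = 6.5786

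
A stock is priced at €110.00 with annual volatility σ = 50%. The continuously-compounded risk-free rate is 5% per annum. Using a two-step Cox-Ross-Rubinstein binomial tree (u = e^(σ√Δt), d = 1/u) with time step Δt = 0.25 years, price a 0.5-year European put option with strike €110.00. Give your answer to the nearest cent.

CRR parameters: u = e^(σ√Δt) = e^(0.5·√0.25) = 1.2840, d = 1/u = 0.7788
Per-period rate: rΔt = 0.05·0.25 = 0.0125, so R = e^0.0125 = 1.0126
Risk-neutral probability p = (e^0.0125 − 0.7788)/(1.2840 − 0.7788) = 0.2338/0.5052 = 0.4627
Terminal stock prices: S_uu = 181.4, S_ud = 110, S_dd = 66.72
Terminal payoffs (K − S): max(-71.36, 0) = 0, max(0, 0) = 0, max(43.28, 0) = 43.28
Node u (S = 141.2): V_u = e^(−0.0125)·[0.4627·0.0000 + 0.5373·0.0000] = 0.0000
Node d (S = 85.67): V_d = e^(−0.0125)·[0.4627·0.0000 + 0.5373·43.2816] = 22.9655
Node 0 (S = 110): V_0 = e^(−0.0125)·[0.4627·0.0000 + 0.5373·22.9655] = 12.1856

€12.19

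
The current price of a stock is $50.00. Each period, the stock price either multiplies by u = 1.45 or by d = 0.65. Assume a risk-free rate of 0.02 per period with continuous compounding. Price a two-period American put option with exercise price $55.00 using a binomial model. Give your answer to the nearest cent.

Risk-neutral probability p = (e^0.02 − 0.65)/(1.45 − 0.65) = 0.3702/0.8000 = 0.4628
Terminal stock prices: S_uu = 105.1, S_ud = 47.12, S_dd = 21.13
Terminal payoffs (K − S): max(-50.12, 0) = 0, max(7.875, 0) = 7.875, max(33.88, 0) = 33.88
Node u (S = 72.5): continuation = e^(−0.02)·[0.4628·0.0000 + 0.5372·7.8750] = 4.1471; exercise value = 0.0000 ≤ continuation, so V_u = 4.1471
Node d (S = 32.5): continuation = e^(−0.02)·[0.4628·7.8750 + 0.5372·33.8750] = 21.4109; exercise value = 22.5000 > continuation, so V_d = 22.5000 (exercise)
Node 0 (S = 50): continuation = e^(−0.02)·[0.4628·4.1471 + 0.5372·22.5000] = 13.7298; exercise value = 5.0000 ≤ continuation, so V_0 = 13.7298

$13.73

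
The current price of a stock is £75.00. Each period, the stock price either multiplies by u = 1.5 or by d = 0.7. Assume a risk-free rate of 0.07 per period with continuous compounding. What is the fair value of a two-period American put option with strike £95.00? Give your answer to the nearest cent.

Risk-neutral probability p = (e^0.07 − 0.7)/(1.5 − 0.7) = 0.3725/0.8000 = 0.4656
Terminal stock prices: S_uu = 168.8, S_ud = 78.75, S_dd = 36.75
Terminal payoffs (K − S): max(-73.75, 0) = 0, max(16.25, 0) = 16.25, max(58.25, 0) = 58.25
Node u (S = 112.5): continuation = e^(−0.07)·[0.4656·0.0000 + 0.5344·16.2500] = 8.0964; exercise value = 0.0000 ≤ continuation, so V_u = 8.0964
Node d (S = 52.5): continuation = e^(−0.07)·[0.4656·16.2500 + 0.5344·58.2500] = 36.0774; exercise value = 42.5000 > continuation, so V_d = 42.5000 (exercise)
Node 0 (S = 75): continuation = e^(−0.07)·[0.4656·8.0964 + 0.5344·42.5000] = 24.6902; exercise value = 20.0000 ≤ continuation, so V_0 = 24.6902

£24.69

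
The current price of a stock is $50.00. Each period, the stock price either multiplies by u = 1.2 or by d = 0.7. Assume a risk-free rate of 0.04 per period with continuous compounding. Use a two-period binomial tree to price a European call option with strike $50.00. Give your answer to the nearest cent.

Risk-neutral probability p = (e^0.04 − 0.7)/(1.2 − 0.7) = 0.3408/0.5000 = 0.6816
Terminal stock prices: S_uu = 72, S_ud = 42, S_dd = 24.5
Terminal payoffs (S − K): max(22, 0) = 22, max(-8, 0) = 0, max(-25.5, 0) = 0
Node u (S = 60): V_u = e^(−0.04)·[0.6816·22.0000 + 0.3184·0.0000] = 14.4077
Node d (S = 35): V_d = e^(−0.04)·[0.6816·0.0000 + 0.3184·0.0000] = 0.0000
Node 0 (S = 50): V_0 = e^(−0.04)·[0.6816·14.4077 + 0.3184·0.0000] = 9.4355

$9.44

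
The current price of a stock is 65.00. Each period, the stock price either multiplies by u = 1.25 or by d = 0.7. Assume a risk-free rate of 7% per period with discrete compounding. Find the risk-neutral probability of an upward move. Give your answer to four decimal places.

Risk-neutral probability p = (1 + 0.07 − 0.7)/(1.25 − 0.7) = 0.3700/0.5500 = 0.6727

p = 0.6727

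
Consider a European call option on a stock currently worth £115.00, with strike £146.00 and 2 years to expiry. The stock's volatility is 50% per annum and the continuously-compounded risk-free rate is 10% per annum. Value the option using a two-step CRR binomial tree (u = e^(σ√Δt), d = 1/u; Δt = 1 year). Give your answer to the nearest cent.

CRR parameters: u = e^(σ√Δt) = e^(0.5·√1) = 1.6487, d = 1/u = 0.6065
Per-period rate: rΔt = 0.1·1 = 0.1, so R = e^0.1 = 1.1052
Risk-neutral probability p = (e^0.1 − 0.6065)/(1.6487 − 0.6065) = 0.4986/1.0422 = 0.4785
Terminal stock prices: S_uu = 312.6, S_ud = 115, S_dd = 42.31
Terminal payoffs (S − K): max(166.6, 0) = 166.6, max(-31, 0) = 0, max(-103.7, 0) = 0
Node u (S = 189.6): V_u = e^(−0.1)·[0.4785·166.6024 + 0.5215·0.0000] = 72.1260
Node d (S = 69.75): V_d = e^(−0.1)·[0.4785·0.0000 + 0.5215·0.0000] = 0.0000
Node 0 (S = 115): V_0 = e^(−0.1)·[0.4785·72.1260 + 0.5215·0.0000] = 31.2250

£31.23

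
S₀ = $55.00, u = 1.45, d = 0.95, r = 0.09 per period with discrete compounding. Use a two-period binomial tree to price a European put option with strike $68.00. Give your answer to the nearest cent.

Risk-neutral probability p = (1 + 0.09 − 0.95)/(1.45 − 0.95) = 0.1400/0.5000 = 0.2800
Terminal stock prices: S_uu = 115.6, S_ud = 75.76, S_dd = 49.64
Terminal payoffs (K − S): max(-47.64, 0) = 0, max(-7.763, 0) = 0, max(18.36, 0) = 18.36
Node u (S = 79.75): V_u = 1/1.09·[0.2800·0.0000 + 0.7200·0.0000] = 0.0000
Node d (S = 52.25): V_d = 1/1.09·[0.2800·0.0000 + 0.7200·18.3625] = 12.1294
Node 0 (S = 55): V_0 = 1/1.09·[0.2800·0.0000 + 0.7200·12.1294] = 8.0121

$8.01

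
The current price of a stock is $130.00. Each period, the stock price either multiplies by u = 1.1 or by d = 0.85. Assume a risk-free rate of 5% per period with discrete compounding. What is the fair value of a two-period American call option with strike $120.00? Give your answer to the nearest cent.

Risk-neutral probability p = (1 + 0.05 − 0.85)/(1.1 − 0.85) = 0.2000/0.2500 = 0.8000
Terminal stock prices: S_uu = 157.3, S_ud = 121.5, S_dd = 93.92
Terminal payoffs (S − K): max(37.3, 0) = 37.3, max(1.55, 0) = 1.55, max(-26.08, 0) = 0
Node u (S = 143): continuation = 1/1.05·[0.8000·37.3000 + 0.2000·1.5500] = 28.7143; exercise value = 23.0000 ≤ continuation, so V_u = 28.7143
Node d (S = 110.5): continuation = 1/1.05·[0.8000·1.5500 + 0.2000·0.0000] = 1.1810; exercise value = 0.0000 ≤ continuation, so V_d = 1.1810
Node 0 (S = 130): continuation = 1/1.05·[0.8000·28.7143 + 0.2000·1.1810] = 22.1025; exercise value = 10.0000 ≤ continuation, so V_0 = 22.1025

$22.10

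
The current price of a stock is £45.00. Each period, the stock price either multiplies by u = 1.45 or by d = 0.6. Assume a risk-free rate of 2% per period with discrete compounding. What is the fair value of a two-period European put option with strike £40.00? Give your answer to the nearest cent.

£6.26

Risk-neutral probability p = (1 + 0.02 − 0.6)/(1.45 − 0.6) = 0.4200/0.8500 = 0.4941
Terminal stock prices: S_uu = 94.61, S_ud = 39.15, S_dd = 16.2
Terminal payoffs (K − S): max(-54.61, 0) = 0, max(0.85, 0) = 0.85, max(23.8, 0) = 23.8
Node u (S = 65.25): V_u = 1/1.02·[0.4941·0.0000 + 0.5059·0.8500] = 0.4216
Node d (S = 27): V_d = 1/1.02·[0.4941·0.8500 + 0.5059·23.8000] = 12.2157
Node 0 (S = 45): V_0 = 1/1.02·[0.4941·0.4216 + 0.5059·12.2157] = 6.2627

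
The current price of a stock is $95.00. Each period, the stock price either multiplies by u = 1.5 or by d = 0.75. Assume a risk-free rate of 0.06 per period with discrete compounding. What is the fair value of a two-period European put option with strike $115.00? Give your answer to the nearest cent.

$22.36

Risk-neutral probability p = (1 + 0.06 − 0.75)/(1.5 − 0.75) = 0.3100/0.7500 = 0.4133
Terminal stock prices: S_uu = 213.8, S_ud = 106.9, S_dd = 53.44
Terminal payoffs (K − S): max(-98.75, 0) = 0, max(8.125, 0) = 8.125, max(61.56, 0) = 61.56
Node u (S = 142.5): V_u = 1/1.06·[0.4133·0.0000 + 0.5867·8.1250] = 4.4969
Node d (S = 71.25): V_d = 1/1.06·[0.4133·8.1250 + 0.5867·61.5625] = 37.2406
Node 0 (S = 95): V_0 = 1/1.06·[0.4133·4.4969 + 0.5867·37.2406] = 22.3646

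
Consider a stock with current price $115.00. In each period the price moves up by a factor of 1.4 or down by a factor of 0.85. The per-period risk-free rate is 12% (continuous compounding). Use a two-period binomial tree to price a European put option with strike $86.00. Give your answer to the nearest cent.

$0.56

Risk-neutral probability p = (e^0.12 − 0.85)/(1.4 − 0.85) = 0.2775/0.5500 = 0.5045
Terminal stock prices: S_uu = 225.4, S_ud = 136.8, S_dd = 83.09
Terminal payoffs (K − S): max(-139.4, 0) = 0, max(-50.85, 0) = 0, max(2.913, 0) = 2.913
Node u (S = 161): V_u = e^(−0.12)·[0.5045·0.0000 + 0.4955·0.0000] = 0.0000
Node d (S = 97.75): V_d = e^(−0.12)·[0.5045·0.0000 + 0.4955·2.9125] = 1.2799
Node 0 (S = 115): V_0 = e^(−0.12)·[0.5045·0.0000 + 0.4955·1.2799] = 0.5624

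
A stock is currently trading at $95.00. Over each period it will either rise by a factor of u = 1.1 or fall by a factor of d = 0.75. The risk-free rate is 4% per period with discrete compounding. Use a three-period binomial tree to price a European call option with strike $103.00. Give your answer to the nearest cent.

Risk-neutral probability p = (1 + 0.04 − 0.75)/(1.1 − 0.75) = 0.2900/0.3500 = 0.8286
Terminal stock prices: S_uuu = 126.4, S_uud = 86.21, S_udd = 58.78, S_ddd = 40.08
Terminal payoffs (S − K): max(23.45, 0) = 23.45, max(-16.79, 0) = 0, max(-44.22, 0) = 0, max(-62.92, 0) = 0
Node uu (S = 115): V_uu = 1/1.04·[0.8286·23.4450 + 0.1714·0.0000] = 18.6787
Node ud (S = 78.38): V_ud = 1/1.04·[0.8286·0.0000 + 0.1714·0.0000] = 0.0000
Node dd (S = 53.44): V_dd = 1/1.04·[0.8286·0.0000 + 0.1714·0.0000] = 0.0000
Node u (S = 104.5): V_u = 1/1.04·[0.8286·18.6787 + 0.1714·0.0000] = 14.8814
Node d (S = 71.25): V_d = 1/1.04·[0.8286·0.0000 + 0.1714·0.0000] = 0.0000
Node 0 (S = 95): V_0 = 1/1.04·[0.8286·14.8814 + 0.1714·0.0000] = 11.8561

$11.86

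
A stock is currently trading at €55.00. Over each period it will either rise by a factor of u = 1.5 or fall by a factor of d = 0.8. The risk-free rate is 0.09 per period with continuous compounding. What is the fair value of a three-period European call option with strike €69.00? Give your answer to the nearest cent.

Risk-neutral probability p = (e^0.09 − 0.8)/(1.5 − 0.8) = 0.2942/0.7000 = 0.4202
Terminal stock prices: S_uuu = 185.6, S_uud = 99, S_udd = 52.8, S_ddd = 28.16
Terminal payoffs (S − K): max(116.6, 0) = 116.6, max(30, 0) = 30, max(-16.2, 0) = 0, max(-40.84, 0) = 0
Node uu (S = 123.8): V_uu = e^(−0.09)·[0.4202·116.6250 + 0.5798·30.0000] = 60.6887
Node ud (S = 66): V_ud = e^(−0.09)·[0.4202·30.0000 + 0.5798·0.0000] = 11.5224
Node dd (S = 35.2): V_dd = e^(−0.09)·[0.4202·0.0000 + 0.5798·0.0000] = 0.0000
Node u (S = 82.5): V_u = e^(−0.09)·[0.4202·60.6887 + 0.5798·11.5224] = 29.4144
Node d (S = 44): V_d = e^(−0.09)·[0.4202·11.5224 + 0.5798·0.0000] = 4.4255
Node 0 (S = 55): V_0 = e^(−0.09)·[0.4202·29.4144 + 0.5798·4.4255] = 13.6423

€13.64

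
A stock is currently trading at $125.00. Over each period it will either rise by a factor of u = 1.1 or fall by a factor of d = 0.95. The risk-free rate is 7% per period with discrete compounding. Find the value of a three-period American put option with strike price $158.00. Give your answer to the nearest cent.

Risk-neutral probability p = (1 + 0.07 − 0.95)/(1.1 − 0.95) = 0.1200/0.1500 = 0.8000
Terminal stock prices: S_uuu = 166.4, S_uud = 143.7, S_udd = 124.1, S_ddd = 107.2
Terminal payoffs (K − S): max(-8.375, 0) = 0, max(14.31, 0) = 14.31, max(33.91, 0) = 33.91, max(50.83, 0) = 50.83
Node uu (S = 151.3): continuation = 1/1.07·[0.8000·0.0000 + 0.2000·14.3125] = 2.6752; exercise value = 6.7500 > continuation, so V_uu = 6.7500 (exercise)
Node ud (S = 130.6): continuation = 1/1.07·[0.8000·14.3125 + 0.2000·33.9062] = 17.0386; exercise value = 27.3750 > continuation, so V_ud = 27.3750 (exercise)
Node dd (S = 112.8): continuation = 1/1.07·[0.8000·33.9062 + 0.2000·50.8281] = 34.8511; exercise value = 45.1875 > continuation, so V_dd = 45.1875 (exercise)
Node u (S = 137.5): continuation = 1/1.07·[0.8000·6.7500 + 0.2000·27.3750] = 10.1636; exercise value = 20.5000 > continuation, so V_u = 20.5000 (exercise)
Node d (S = 118.8): continuation = 1/1.07·[0.8000·27.3750 + 0.2000·45.1875] = 28.9136; exercise value = 39.2500 > continuation, so V_d = 39.2500 (exercise)
Node 0 (S = 125): continuation = 1/1.07·[0.8000·20.5000 + 0.2000·39.2500] = 22.6636; exercise value = 33.0000 > continuation, so V_0 = 33.0000 (exercise)

$33.00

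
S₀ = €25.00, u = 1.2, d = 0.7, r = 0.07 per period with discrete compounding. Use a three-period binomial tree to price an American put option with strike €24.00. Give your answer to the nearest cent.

Risk-neutral probability p = (1 + 0.07 − 0.7)/(1.2 − 0.7) = 0.3700/0.5000 = 0.7400
Terminal stock prices: S_uuu = 43.2, S_uud = 25.2, S_udd = 14.7, S_ddd = 8.575
Terminal payoffs (K − S): max(-19.2, 0) = 0, max(-1.2, 0) = 0, max(9.3, 0) = 9.3, max(15.43, 0) = 15.43
Node uu (S = 36): continuation = 1/1.07·[0.7400·0.0000 + 0.2600·0.0000] = 0.0000; exercise value = 0.0000 ≤ continuation, so V_uu = 0.0000
Node ud (S = 21): continuation = 1/1.07·[0.7400·0.0000 + 0.2600·9.3000] = 2.2598; exercise value = 3.0000 > continuation, so V_ud = 3.0000 (exercise)
Node dd (S = 12.25): continuation = 1/1.07·[0.7400·9.3000 + 0.2600·15.4250] = 10.1799; exercise value = 11.7500 > continuation, so V_dd = 11.7500 (exercise)
Node u (S = 30): continuation = 1/1.07·[0.7400·0.0000 + 0.2600·3.0000] = 0.7290; exercise value = 0.0000 ≤ continuation, so V_u = 0.7290
Node d (S = 17.5): continuation = 1/1.07·[0.7400·3.0000 + 0.2600·11.7500] = 4.9299; exercise value = 6.5000 > continuation, so V_d = 6.5000 (exercise)
Node 0 (S = 25): continuation = 1/1.07·[0.7400·0.7290 + 0.2600·6.5000] = 2.0836; exercise value = 0.0000 ≤ continuation, so V_0 = 2.0836

€2.08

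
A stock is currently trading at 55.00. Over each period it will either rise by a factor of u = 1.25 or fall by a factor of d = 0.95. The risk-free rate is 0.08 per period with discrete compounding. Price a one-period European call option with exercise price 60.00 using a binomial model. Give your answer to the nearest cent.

Risk-neutral probability p = (1 + 0.08 − 0.95)/(1.25 − 0.95) = 0.1300/0.3000 = 0.4333
Terminal stock prices: S_u = 68.75, S_d = 52.25
Terminal payoffs (S − K): max(8.75, 0) = 8.75, max(-7.75, 0) = 0
Node 0 (S = 55): V_0 = 1/1.08·[0.4333·8.7500 + 0.5667·0.0000] = 3.5108

3.51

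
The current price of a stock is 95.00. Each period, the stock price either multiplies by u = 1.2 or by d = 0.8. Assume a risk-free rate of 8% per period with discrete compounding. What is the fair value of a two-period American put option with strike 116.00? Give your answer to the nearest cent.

Risk-neutral probability p = (1 + 0.08 − 0.8)/(1.2 − 0.8) = 0.2800/0.4000 = 0.7000
Terminal stock prices: S_uu = 136.8, S_ud = 91.2, S_dd = 60.8
Terminal payoffs (K − S): max(-20.8, 0) = 0, max(24.8, 0) = 24.8, max(55.2, 0) = 55.2
Node u (S = 114): continuation = 1/1.08·[0.7000·0.0000 + 0.3000·24.8000] = 6.8889; exercise value = 2.0000 ≤ continuation, so V_u = 6.8889
Node d (S = 76): continuation = 1/1.08·[0.7000·24.8000 + 0.3000·55.2000] = 31.4074; exercise value = 40.0000 > continuation, so V_d = 40.0000 (exercise)
Node 0 (S = 95): continuation = 1/1.08·[0.7000·6.8889 + 0.3000·40.0000] = 15.5761; exercise value = 21.0000 > continuation, so V_0 = 21.0000 (exercise)

21.00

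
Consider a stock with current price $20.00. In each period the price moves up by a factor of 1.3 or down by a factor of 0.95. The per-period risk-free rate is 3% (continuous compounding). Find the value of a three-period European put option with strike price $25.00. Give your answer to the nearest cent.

$3.85

Risk-neutral probability p = (e^0.03 − 0.95)/(1.3 − 0.95) = 0.0805/0.3500 = 0.2299
Terminal stock prices: S_uuu = 43.94, S_uud = 32.11, S_udd = 23.46, S_ddd = 17.15
Terminal payoffs (K − S): max(-18.94, 0) = 0, max(-7.11, 0) = 0, max(1.535, 0) = 1.535, max(7.853, 0) = 7.853
Node uu (S = 33.8): V_uu = e^(−0.03)·[0.2299·0.0000 + 0.7701·0.0000] = 0.0000
Node ud (S = 24.7): V_ud = e^(−0.03)·[0.2299·0.0000 + 0.7701·1.5350] = 1.1472
Node dd (S = 18.05): V_dd = e^(−0.03)·[0.2299·1.5350 + 0.7701·7.8525] = 6.2111
Node u (S = 26): V_u = e^(−0.03)·[0.2299·0.0000 + 0.7701·1.1472] = 0.8574
Node d (S = 19): V_d = e^(−0.03)·[0.2299·1.1472 + 0.7701·6.2111] = 4.8979
Node 0 (S = 20): V_0 = e^(−0.03)·[0.2299·0.8574 + 0.7701·4.8979] = 3.8518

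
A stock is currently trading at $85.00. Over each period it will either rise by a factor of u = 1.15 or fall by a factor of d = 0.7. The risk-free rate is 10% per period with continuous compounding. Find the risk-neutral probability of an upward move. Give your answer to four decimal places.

Risk-neutral probability p = (e^0.1 − 0.7)/(1.15 − 0.7) = 0.4052/0.4500 = 0.9004

p = 0.9004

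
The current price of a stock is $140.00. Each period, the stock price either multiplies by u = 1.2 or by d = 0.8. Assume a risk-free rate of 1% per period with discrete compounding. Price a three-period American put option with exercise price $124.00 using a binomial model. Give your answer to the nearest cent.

$11.40

Risk-neutral probability p = (1 + 0.01 − 0.8)/(1.2 − 0.8) = 0.2100/0.4000 = 0.5250
Terminal stock prices: S_uuu = 241.9, S_uud = 161.3, S_udd = 107.5, S_ddd = 71.68
Terminal payoffs (K − S): max(-117.9, 0) = 0, max(-37.28, 0) = 0, max(16.48, 0) = 16.48, max(52.32, 0) = 52.32
Node uu (S = 201.6): continuation = 1/1.01·[0.5250·0.0000 + 0.4750·0.0000] = 0.0000; exercise value = 0.0000 ≤ continuation, so V_uu = 0.0000
Node ud (S = 134.4): continuation = 1/1.01·[0.5250·0.0000 + 0.4750·16.4800] = 7.7505; exercise value = 0.0000 ≤ continuation, so V_ud = 7.7505
Node dd (S = 89.6): continuation = 1/1.01·[0.5250·16.4800 + 0.4750·52.3200] = 33.1723; exercise value = 34.4000 > continuation, so V_dd = 34.4000 (exercise)
Node u (S = 168): continuation = 1/1.01·[0.5250·0.0000 + 0.4750·7.7505] = 3.6450; exercise value = 0.0000 ≤ continuation, so V_u = 3.6450
Node d (S = 112): continuation = 1/1.01·[0.5250·7.7505 + 0.4750·34.4000] = 20.2069; exercise value = 12.0000 ≤ continuation, so V_d = 20.2069
Node 0 (S = 140): continuation = 1/1.01·[0.5250·3.6450 + 0.4750·20.2069] = 11.3980; exercise value = 0.0000 ≤ continuation, so V_0 = 11.3980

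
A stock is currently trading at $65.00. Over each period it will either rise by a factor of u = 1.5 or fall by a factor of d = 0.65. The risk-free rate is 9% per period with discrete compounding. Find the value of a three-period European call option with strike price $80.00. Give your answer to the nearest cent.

$19.44

Risk-neutral probability p = (1 + 0.09 − 0.65)/(1.5 − 0.65) = 0.4400/0.8500 = 0.5176
Terminal stock prices: S_uuu = 219.4, S_uud = 95.06, S_udd = 41.19, S_ddd = 17.85
Terminal payoffs (S − K): max(139.4, 0) = 139.4, max(15.06, 0) = 15.06, max(-38.81, 0) = 0, max(-62.15, 0) = 0
Node uu (S = 146.2): V_uu = 1/1.09·[0.5176·139.3750 + 0.4824·15.0625] = 72.8555
Node ud (S = 63.38): V_ud = 1/1.09·[0.5176·15.0625 + 0.4824·0.0000] = 7.1533
Node dd (S = 27.46): V_dd = 1/1.09·[0.5176·0.0000 + 0.4824·0.0000] = 0.0000
Node u (S = 97.5): V_u = 1/1.09·[0.5176·72.8555 + 0.4824·7.1533] = 37.7650
Node d (S = 42.25): V_d = 1/1.09·[0.5176·7.1533 + 0.4824·0.0000] = 3.3971
Node 0 (S = 65): V_0 = 1/1.09·[0.5176·37.7650 + 0.4824·3.3971] = 19.4381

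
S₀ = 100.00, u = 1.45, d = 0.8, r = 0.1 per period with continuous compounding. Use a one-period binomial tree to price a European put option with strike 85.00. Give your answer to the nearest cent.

Risk-neutral probability p = (e^0.1 − 0.8)/(1.45 − 0.8) = 0.3052/0.6500 = 0.4695
Terminal stock prices: S_u = 145, S_d = 80
Terminal payoffs (K − S): max(-60, 0) = 0, max(5, 0) = 5
Node 0 (S = 100): V_0 = e^(−0.1)·[0.4695·0.0000 + 0.5305·5.0000] = 2.4001

2.40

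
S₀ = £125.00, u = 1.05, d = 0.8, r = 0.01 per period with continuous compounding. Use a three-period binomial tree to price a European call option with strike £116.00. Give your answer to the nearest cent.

Risk-neutral probability p = (e^0.01 − 0.8)/(1.05 − 0.8) = 0.2101/0.2500 = 0.8402
Terminal stock prices: S_uuu = 144.7, S_uud = 110.2, S_udd = 84, S_ddd = 64
Terminal payoffs (S − K): max(28.7, 0) = 28.7, max(-5.75, 0) = 0, max(-32, 0) = 0, max(-52, 0) = 0
Node uu (S = 137.8): V_uu = e^(−0.01)·[0.8402·28.7031 + 0.1598·0.0000] = 23.8764
Node ud (S = 105): V_ud = e^(−0.01)·[0.8402·0.0000 + 0.1598·0.0000] = 0.0000
Node dd (S = 80): V_dd = e^(−0.01)·[0.8402·0.0000 + 0.1598·0.0000] = 0.0000
Node u (S = 131.2): V_u = e^(−0.01)·[0.8402·23.8764 + 0.1598·0.0000] = 19.8614
Node d (S = 100): V_d = e^(−0.01)·[0.8402·0.0000 + 0.1598·0.0000] = 0.0000
Node 0 (S = 125): V_0 = e^(−0.01)·[0.8402·19.8614 + 0.1598·0.0000] = 16.5215

£16.52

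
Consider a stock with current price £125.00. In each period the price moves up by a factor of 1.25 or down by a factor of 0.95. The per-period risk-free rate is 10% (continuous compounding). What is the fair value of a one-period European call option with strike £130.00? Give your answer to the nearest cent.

£12.29

Risk-neutral probability p = (e^0.1 − 0.95)/(1.25 − 0.95) = 0.1552/0.3000 = 0.5172
Terminal stock prices: S_u = 156.2, S_d = 118.8
Terminal payoffs (S − K): max(26.25, 0) = 26.25, max(-11.25, 0) = 0
Node 0 (S = 125): V_0 = e^(−0.1)·[0.5172·26.2500 + 0.4828·0.0000] = 12.2854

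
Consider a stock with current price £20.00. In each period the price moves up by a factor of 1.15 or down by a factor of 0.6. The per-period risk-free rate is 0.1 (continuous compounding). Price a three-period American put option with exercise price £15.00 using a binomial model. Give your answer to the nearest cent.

£0.29

Risk-neutral probability p = (e^0.1 − 0.6)/(1.15 − 0.6) = 0.5052/0.5500 = 0.9185
Terminal stock prices: S_uuu = 30.42, S_uud = 15.87, S_udd = 8.28, S_ddd = 4.32
Terminal payoffs (K − S): max(-15.42, 0) = 0, max(-0.87, 0) = 0, max(6.72, 0) = 6.72, max(10.68, 0) = 10.68
Node uu (S = 26.45): continuation = e^(−0.1)·[0.9185·0.0000 + 0.0815·0.0000] = 0.0000; exercise value = 0.0000 ≤ continuation, so V_uu = 0.0000
Node ud (S = 13.8): continuation = e^(−0.1)·[0.9185·0.0000 + 0.0815·6.7200] = 0.4956; exercise value = 1.2000 > continuation, so V_ud = 1.2000 (exercise)
Node dd (S = 7.2): continuation = e^(−0.1)·[0.9185·6.7200 + 0.0815·10.6800] = 6.3726; exercise value = 7.8000 > continuation, so V_dd = 7.8000 (exercise)
Node u (S = 23): continuation = e^(−0.1)·[0.9185·0.0000 + 0.0815·1.2000] = 0.0885; exercise value = 0.0000 ≤ continuation, so V_u = 0.0885
Node d (S = 12): continuation = e^(−0.1)·[0.9185·1.2000 + 0.0815·7.8000] = 1.5726; exercise value = 3.0000 > continuation, so V_d = 3.0000 (exercise)
Node 0 (S = 20): continuation = e^(−0.1)·[0.9185·0.0885 + 0.0815·3.0000] = 0.2948; exercise value = 0.0000 ≤ continuation, so V_0 = 0.2948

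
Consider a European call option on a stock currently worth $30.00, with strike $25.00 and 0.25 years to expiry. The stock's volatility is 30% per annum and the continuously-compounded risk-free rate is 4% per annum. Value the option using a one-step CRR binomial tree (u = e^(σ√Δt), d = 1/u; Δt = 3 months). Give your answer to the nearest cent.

$5.25

CRR parameters: u = e^(σ√Δt) = e^(0.3·√0.25) = 1.1618, d = 1/u = 0.8607
Per-period rate: rΔt = 0.04·0.25 = 0.01, so R = e^0.01 = 1.0101
Risk-neutral probability p = (e^0.01 − 0.8607)/(1.1618 − 0.8607) = 0.1493/0.3011 = 0.4959
Terminal stock prices: S_u = 34.86, S_d = 25.82
Terminal payoffs (S − K): max(9.855, 0) = 9.855, max(0.8212, 0) = 0.8212
Node 0 (S = 30): V_0 = e^(−0.01)·[0.4959·9.8550 + 0.5041·0.8212] = 5.2488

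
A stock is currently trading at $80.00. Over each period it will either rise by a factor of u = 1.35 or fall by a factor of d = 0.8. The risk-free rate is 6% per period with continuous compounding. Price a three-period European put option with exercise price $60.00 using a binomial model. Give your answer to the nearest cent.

Risk-neutral probability p = (e^0.06 − 0.8)/(1.35 − 0.8) = 0.2618/0.5500 = 0.4761
Terminal stock prices: S_uuu = 196.8, S_uud = 116.6, S_udd = 69.12, S_ddd = 40.96
Terminal payoffs (K − S): max(-136.8, 0) = 0, max(-56.64, 0) = 0, max(-9.12, 0) = 0, max(19.04, 0) = 19.04
Node uu (S = 145.8): V_uu = e^(−0.06)·[0.4761·0.0000 + 0.5239·0.0000] = 0.0000
Node ud (S = 86.4): V_ud = e^(−0.06)·[0.4761·0.0000 + 0.5239·0.0000] = 0.0000
Node dd (S = 51.2): V_dd = e^(−0.06)·[0.4761·0.0000 + 0.5239·19.0400] = 9.3948
Node u (S = 108): V_u = e^(−0.06)·[0.4761·0.0000 + 0.5239·0.0000] = 0.0000
Node d (S = 64): V_d = e^(−0.06)·[0.4761·0.0000 + 0.5239·9.3948] = 4.6356
Node 0 (S = 80): V_0 = e^(−0.06)·[0.4761·0.0000 + 0.5239·4.6356] = 2.2873

$2.29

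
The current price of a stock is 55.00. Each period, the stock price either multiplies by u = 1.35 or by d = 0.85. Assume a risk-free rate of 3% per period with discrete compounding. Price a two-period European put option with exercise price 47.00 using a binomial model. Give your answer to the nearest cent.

Risk-neutral probability p = (1 + 0.03 − 0.85)/(1.35 − 0.85) = 0.1800/0.5000 = 0.3600
Terminal stock prices: S_uu = 100.2, S_ud = 63.11, S_dd = 39.74
Terminal payoffs (K − S): max(-53.24, 0) = 0, max(-16.11, 0) = 0, max(7.263, 0) = 7.263
Node u (S = 74.25): V_u = 1/1.03·[0.3600·0.0000 + 0.6400·0.0000] = 0.0000
Node d (S = 46.75): V_d = 1/1.03·[0.3600·0.0000 + 0.6400·7.2625] = 4.5126
Node 0 (S = 55): V_0 = 1/1.03·[0.3600·0.0000 + 0.6400·4.5126] = 2.8040

2.80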